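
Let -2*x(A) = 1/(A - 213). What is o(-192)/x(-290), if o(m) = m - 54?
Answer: -247476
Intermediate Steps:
o(m) = -54 + m
x(A) = -1/(2*(-213 + A)) (x(A) = -1/(2*(A - 213)) = -1/(2*(-213 + A)))
o(-192)/x(-290) = (-54 - 192)/((-1/(-426 + 2*(-290)))) = -246/((-1/(-426 - 580))) = -246/((-1/(-1006))) = -246/((-1*(-1/1006))) = -246/1/1006 = -246*1006 = -247476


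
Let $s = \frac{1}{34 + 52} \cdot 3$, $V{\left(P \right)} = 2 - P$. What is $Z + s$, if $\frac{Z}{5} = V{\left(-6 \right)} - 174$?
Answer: $- \frac{71377}{86} \approx -829.96$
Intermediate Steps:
$Z = -830$ ($Z = 5 \left(\left(2 - -6\right) - 174\right) = 5 \left(\left(2 + 6\right) - 174\right) = 5 \left(8 - 174\right) = 5 \left(-166\right) = -830$)
$s = \frac{3}{86}$ ($s = \frac{1}{86} \cdot 3 = \frac{3}{86} \approx 0.034884$)
$Z + s = -830 + \frac{3}{86} = - \frac{71377}{86}$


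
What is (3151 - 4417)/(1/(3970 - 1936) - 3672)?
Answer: 2575044/7468847 ≈ 0.34477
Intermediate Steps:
(3151 - 4417)/(1/(3970 - 1936) - 3672) = -1266/(1/2034 - 3672) = -1266/(-7468847/2034) = -1266*(-2034/7468847) = 2575044/7468847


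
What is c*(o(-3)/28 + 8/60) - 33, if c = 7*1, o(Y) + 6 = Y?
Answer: -2059/60 ≈ -34.317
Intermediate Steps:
o(Y) = -6 + Y
c = 7
c*(o(-3)/28 + 8/60) - 33 = 7*((-6 - 3)/28 + 8/60) - 33 = 7*(-9*1/28 + 8*(1/60)) - 33 = 7*(-9/28 + 2/15) - 33 = 7*(-79/420) - 33 = -79/60 - 33 = -2059/60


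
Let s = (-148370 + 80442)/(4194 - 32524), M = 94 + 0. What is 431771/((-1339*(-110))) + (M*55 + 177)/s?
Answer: 5585223414597/2501278780 ≈ 2232.9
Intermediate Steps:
M = 94
s = 33964/14165 (s = -67928/(-28330) = -67928*(-1/28330) = 33964/14165 ≈ 2.3977)
431771/((-1339*(-110))) + (M*55 + 177)/s = 431771/((-1339*(-110))) + (94*55 + 177)/(33964/14165) = 431771/147290 + (5170 + 177)*(14165/33964) = 431771*(1/147290) + 5347*(14165/33964) = 431771/147290 + 75740255/33964 = 5585223414597/2501278780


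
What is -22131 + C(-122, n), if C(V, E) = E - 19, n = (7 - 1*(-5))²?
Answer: -22006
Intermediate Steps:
n = 144 (n = (7 + 5)² = 12² = 144)
C(V, E) = -19 + E
-22131 + C(-122, n) = -22131 + (-19 + 144) = -22131 + 125 = -22006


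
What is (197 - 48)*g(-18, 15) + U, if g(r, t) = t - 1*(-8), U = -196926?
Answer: -193499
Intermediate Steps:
g(r, t) = 8 + t (g(r, t) = t + 8 = 8 + t)
(197 - 48)*g(-18, 15) + U = (197 - 48)*(8 + 15) - 196926 = 149*23 - 196926 = 3427 - 196926 = -193499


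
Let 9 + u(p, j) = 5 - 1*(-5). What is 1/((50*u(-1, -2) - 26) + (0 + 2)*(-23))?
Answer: -1/22 ≈ -0.045455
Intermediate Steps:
u(p, j) = 1 (u(p, j) = -9 + (5 - 1*(-5)) = -9 + (5 + 5) = -9 + 10 = 1)
1/((50*u(-1, -2) - 26) + (0 + 2)*(-23)) = 1/((50*1 - 26) + (0 + 2)*(-23)) = 1/((50 - 26) + 2*(-23)) = 1/(24 - 46) = 1/(-22) = -1/22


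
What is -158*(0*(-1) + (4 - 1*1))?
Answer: -474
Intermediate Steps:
-158*(0*(-1) + (4 - 1*1)) = -158*(0 + (4 - 1)) = -158*(0 + 3) = -158*3 = -474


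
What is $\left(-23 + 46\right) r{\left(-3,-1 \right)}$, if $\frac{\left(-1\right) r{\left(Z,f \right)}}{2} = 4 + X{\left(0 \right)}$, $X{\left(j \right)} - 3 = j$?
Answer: $-322$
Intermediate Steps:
$X{\left(j \right)} = 3 + j$
$r{\left(Z,f \right)} = -14$ ($r{\left(Z,f \right)} = - 2 \left(4 + \left(3 + 0\right)\right) = - 2 \left(4 + 3\right) = \left(-2\right) 7 = -14$)
$\left(-23 + 46\right) r{\left(-3,-1 \right)} = \left(-23 + 46\right) \left(-14\right) = 23 \left(-14\right) = -322$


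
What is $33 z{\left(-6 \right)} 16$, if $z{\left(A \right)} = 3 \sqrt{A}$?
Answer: $1584 i \sqrt{6} \approx 3880.0 i$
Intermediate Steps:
$33 z{\left(-6 \right)} 16 = 33 \cdot 3 \sqrt{-6} \cdot 16 = 33 \cdot 3 i \sqrt{6} \cdot 16 = 99 i \sqrt{6} \cdot 16 = 1584 i \sqrt{6}$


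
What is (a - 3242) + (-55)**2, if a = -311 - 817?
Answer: -1345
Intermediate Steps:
a = -1128
(a - 3242) + (-55)**2 = (-1128 - 3242) + (-55)**2 = -4370 + 3025 = -1345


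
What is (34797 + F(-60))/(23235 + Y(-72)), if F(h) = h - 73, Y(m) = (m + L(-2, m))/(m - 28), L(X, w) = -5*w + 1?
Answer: 3466400/2323211 ≈ 1.4921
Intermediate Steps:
L(X, w) = 1 - 5*w
Y(m) = (1 - 4*m)/(-28 + m) (Y(m) = (m + (1 - 5*m))/(m - 28) = (1 - 4*m)/(-28 + m))
F(h) = -73 + h
(34797 + F(-60))/(23235 + Y(-72)) = (34797 + (-73 - 60))/(23235 + (1 - 4*(-72))/(-28 - 72)) = (34797 - 133)/(23235 + (1 + 288)/(-100)) = 34664/(23235 - 1/100*289) = 34664/(23235 - 289/100) = 34664/(2323211/100) = 34664*(100/2323211) = 3466400/2323211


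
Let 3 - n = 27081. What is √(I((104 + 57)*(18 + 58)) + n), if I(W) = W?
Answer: I*√14842 ≈ 121.83*I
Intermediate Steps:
n = -27078 (n = 3 - 1*27081 = 3 - 27081 = -27078)
√(I((104 + 57)*(18 + 58)) + n) = √((104 + 57)*(18 + 58) - 27078) = √(161*76 - 27078) = √(12236 - 27078) = √(-14842) = I*√14842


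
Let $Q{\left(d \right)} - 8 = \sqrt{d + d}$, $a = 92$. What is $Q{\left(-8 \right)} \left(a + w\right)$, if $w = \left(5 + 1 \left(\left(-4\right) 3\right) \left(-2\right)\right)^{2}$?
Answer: $7464 + 3732 i \approx 7464.0 + 3732.0 i$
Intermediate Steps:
$Q{\left(d \right)} = 8 + \sqrt{2} \sqrt{d}$ ($Q{\left(d \right)} = 8 + \sqrt{d + d} = 8 + \sqrt{2 d} = 8 + \sqrt{2} \sqrt{d}$)
$w = 841$ ($w = \left(5 + 1 \left(-12\right) \left(-2\right)\right)^{2} = \left(5 - -24\right)^{2} = \left(5 + 24\right)^{2} = 29^{2} = 841$)
$Q{\left(-8 \right)} \left(a + w\right) = \left(8 + \sqrt{2} \sqrt{-8}\right) \left(92 + 841\right) = \left(8 + \sqrt{2} \cdot 2 i \sqrt{2}\right) 933 = \left(8 + 4 i\right) 933 = 7464 + 3732 i$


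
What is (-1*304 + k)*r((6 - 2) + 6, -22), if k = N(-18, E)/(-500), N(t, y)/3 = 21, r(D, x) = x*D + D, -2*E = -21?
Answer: 3193323/50 ≈ 63866.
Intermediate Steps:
E = 21/2 (E = -1/2*(-21) = 21/2 ≈ 10.500)
r(D, x) = D + D*x (r(D, x) = D*x + D = D + D*x)
N(t, y) = 63 (N(t, y) = 3*21 = 63)
k = -63/500 (k = 63/(-500) = 63*(-1/500) = -63/500 ≈ -0.12600)
(-1*304 + k)*r((6 - 2) + 6, -22) = (-1*304 - 63/500)*(((6 - 2) + 6)*(1 - 22)) = (-304 - 63/500)*((4 + 6)*(-21)) = -152063*(-21)/50 = -152063/500*(-210) = 3193323/50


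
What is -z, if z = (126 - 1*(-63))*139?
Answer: -26271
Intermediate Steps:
z = 26271 (z = (126 + 63)*139 = 189*139 = 26271)
-z = -1*26271 = -26271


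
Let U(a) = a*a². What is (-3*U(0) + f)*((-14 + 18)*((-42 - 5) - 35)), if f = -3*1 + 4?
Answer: -328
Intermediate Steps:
U(a) = a³
f = 1 (f = -3 + 4 = 1)
(-3*U(0) + f)*((-14 + 18)*((-42 - 5) - 35)) = (-3*0³ + 1)*((-14 + 18)*((-42 - 5) - 35)) = (-3*0 + 1)*(4*(-47 - 35)) = (0 + 1)*(4*(-82)) = 1*(-328) = -328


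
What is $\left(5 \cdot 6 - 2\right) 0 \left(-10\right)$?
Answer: $0$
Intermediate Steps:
$\left(5 \cdot 6 - 2\right) 0 \left(-10\right) = \left(30 - 2\right) 0 \left(-10\right) = 28 \cdot 0 \left(-10\right) = 0 \left(-10\right) = 0$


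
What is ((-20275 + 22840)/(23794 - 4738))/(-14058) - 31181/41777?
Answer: -309376362959/414504041248 ≈ -0.74638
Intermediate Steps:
((-20275 + 22840)/(23794 - 4738))/(-14058) - 31181/41777 = (2565/19056)*(-1/14058) - 31181*1/41777 = (2565*(1/19056))*(-1/14058) - 31181/41777 = (855/6352)*(-1/14058) - 31181/41777 = -95/9921824 - 31181/41777 = -309376362959/414504041248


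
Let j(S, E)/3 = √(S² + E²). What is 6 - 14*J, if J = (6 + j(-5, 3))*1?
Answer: -78 - 42*√34 ≈ -322.90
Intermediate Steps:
j(S, E) = 3*√(E² + S²) (j(S, E) = 3*√(S² + E²) = 3*√(E² + S²))
J = 6 + 3*√34 (J = (6 + 3*√(3² + (-5)²))*1 = (6 + 3*√(9 + 25))*1 = (6 + 3*√34)*1 = 6 + 3*√34 ≈ 23.493)
6 - 14*J = 6 - 14*(6 + 3*√34) = 6 + (-84 - 42*√34) = -78 - 42*√34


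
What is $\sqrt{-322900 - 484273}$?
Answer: $i \sqrt{807173} \approx 898.43 i$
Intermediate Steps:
$\sqrt{-322900 - 484273} = \sqrt{-807173} = i \sqrt{807173}$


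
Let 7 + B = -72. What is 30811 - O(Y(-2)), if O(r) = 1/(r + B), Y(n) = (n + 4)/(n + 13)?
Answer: 26713148/867 ≈ 30811.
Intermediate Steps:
B = -79 (B = -7 - 72 = -79)
Y(n) = (4 + n)/(13 + n)
O(r) = 1/(-79 + r) (O(r) = 1/(r - 79) = 1/(-79 + r))
30811 - O(Y(-2)) = 30811 - 1/(-79 + (4 - 2)/(13 - 2)) = 30811 - 1/(-79 + 2/11) = 30811 - 1/(-867/11) = 30811 - 1*(-11/867) = 30811 + 11/867 = 26713148/867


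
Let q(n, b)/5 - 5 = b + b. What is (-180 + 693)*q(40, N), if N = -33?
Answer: -156465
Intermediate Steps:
q(n, b) = 25 + 10*b (q(n, b) = 25 + 5*(b + b) = 25 + 5*(2*b) = 25 + 10*b)
(-180 + 693)*q(40, N) = (-180 + 693)*(25 + 10*(-33)) = 513*(25 - 330) = 513*(-305) = -156465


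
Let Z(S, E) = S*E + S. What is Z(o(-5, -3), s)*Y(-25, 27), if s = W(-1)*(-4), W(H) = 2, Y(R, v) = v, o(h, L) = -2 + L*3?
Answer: 2079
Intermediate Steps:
o(h, L) = -2 + 3*L
s = -8 (s = 2*(-4) = -8)
Z(S, E) = S + E*S (Z(S, E) = E*S + S = S + E*S)
Z(o(-5, -3), s)*Y(-25, 27) = ((-2 + 3*(-3))*(1 - 8))*27 = ((-2 - 9)*(-7))*27 = -11*(-7)*27 = 77*27 = 2079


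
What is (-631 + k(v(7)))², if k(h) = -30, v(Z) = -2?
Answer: 436921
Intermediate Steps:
(-631 + k(v(7)))² = (-631 - 30)² = (-661)² = 436921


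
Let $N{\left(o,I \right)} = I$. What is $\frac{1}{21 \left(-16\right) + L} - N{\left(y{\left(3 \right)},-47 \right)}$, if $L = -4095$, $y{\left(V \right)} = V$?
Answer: $\frac{208256}{4431} \approx 47.0$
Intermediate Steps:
$\frac{1}{21 \left(-16\right) + L} - N{\left(y{\left(3 \right)},-47 \right)} = \frac{1}{21 \left(-16\right) - 4095} - -47 = \frac{1}{-336 - 4095} + 47 = \frac{1}{-4431} + 47 = - \frac{1}{4431} + 47 = \frac{208256}{4431}$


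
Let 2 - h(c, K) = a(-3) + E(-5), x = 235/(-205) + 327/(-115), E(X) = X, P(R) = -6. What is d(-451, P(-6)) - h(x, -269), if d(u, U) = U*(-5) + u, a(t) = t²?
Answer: -419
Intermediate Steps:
x = -18812/4715 (x = 235*(-1/205) + 327*(-1/115) = -47/41 - 327/115 = -18812/4715 ≈ -3.9898)
h(c, K) = -2 (h(c, K) = 2 - ((-3)² - 5) = 2 - (9 - 5) = 2 - 1*4 = 2 - 4 = -2)
d(u, U) = u - 5*U (d(u, U) = -5*U + u = u - 5*U)
d(-451, P(-6)) - h(x, -269) = (-451 - 5*(-6)) - 1*(-2) = (-451 + 30) + 2 = -421 + 2 = -419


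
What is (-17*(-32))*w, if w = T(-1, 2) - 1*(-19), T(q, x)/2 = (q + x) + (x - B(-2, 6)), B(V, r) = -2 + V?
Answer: 17952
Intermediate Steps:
T(q, x) = 8 + 2*q + 4*x (T(q, x) = 2*((q + x) + (x - (-2 - 2))) = 2*((q + x) + (x - 1*(-4))) = 2*((q + x) + (x + 4)) = 2*((q + x) + (4 + x)) = 2*(4 + q + 2*x) = 8 + 2*q + 4*x)
w = 33 (w = (8 + 2*(-1) + 4*2) - 1*(-19) = (8 - 2 + 8) + 19 = 14 + 19 = 33)
(-17*(-32))*w = -17*(-32)*33 = 544*33 = 17952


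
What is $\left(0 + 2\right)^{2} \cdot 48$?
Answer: $192$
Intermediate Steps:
$\left(0 + 2\right)^{2} \cdot 48 = 2^{2} \cdot 48 = 4 \cdot 48 = 192$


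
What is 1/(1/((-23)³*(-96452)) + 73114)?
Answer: 1173531484/85801580921177 ≈ 1.3677e-5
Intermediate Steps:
1/(1/((-23)³*(-96452)) + 73114) = 1/(-1/96452/(-12167) + 73114) = 1/(-1/12167*(-1/96452) + 73114) = 1/(1/1173531484 + 73114) = 1/(85801580921177/1173531484) = 1173531484/85801580921177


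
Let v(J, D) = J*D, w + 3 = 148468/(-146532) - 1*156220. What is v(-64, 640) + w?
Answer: -7223441956/36633 ≈ -1.9718e+5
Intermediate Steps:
w = -5722954276/36633 (w = -3 + (148468/(-146532) - 1*156220) = -3 + (148468*(-1/146532) - 156220) = -3 + (-37117/36633 - 156220) = -3 - 5722844377/36633 = -5722954276/36633 ≈ -1.5622e+5)
v(J, D) = D*J
v(-64, 640) + w = 640*(-64) - 5722954276/36633 = -40960 - 5722954276/36633 = -7223441956/36633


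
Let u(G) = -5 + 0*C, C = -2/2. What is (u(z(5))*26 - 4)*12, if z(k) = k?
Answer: -1608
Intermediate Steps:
C = -1 (C = -2*½ = -1)
u(G) = -5 (u(G) = -5 + 0*(-1) = -5 + 0 = -5)
(u(z(5))*26 - 4)*12 = (-5*26 - 4)*12 = (-130 - 4)*12 = -134*12 = -1608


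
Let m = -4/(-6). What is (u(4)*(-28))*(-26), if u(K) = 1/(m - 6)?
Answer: -273/2 ≈ -136.50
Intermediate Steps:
m = ⅔ (m = -4*(-⅙) = ⅔ ≈ 0.66667)
u(K) = -3/16 (u(K) = 1/(⅔ - 6) = 1/(-16/3) = -3/16)
(u(4)*(-28))*(-26) = -3/16*(-28)*(-26) = (21/4)*(-26) = -273/2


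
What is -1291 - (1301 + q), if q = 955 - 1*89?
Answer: -3458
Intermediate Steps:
q = 866 (q = 955 - 89 = 866)
-1291 - (1301 + q) = -1291 - (1301 + 866) = -1291 - 1*2167 = -1291 - 2167 = -3458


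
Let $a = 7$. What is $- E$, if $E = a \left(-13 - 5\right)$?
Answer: $126$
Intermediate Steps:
$E = -126$ ($E = 7 \left(-13 - 5\right) = 7 \left(-18\right) = -126$)
$- E = \left(-1\right) \left(-126\right) = 126$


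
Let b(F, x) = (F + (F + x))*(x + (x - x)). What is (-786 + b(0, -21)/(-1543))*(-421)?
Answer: 510773619/1543 ≈ 3.3103e+5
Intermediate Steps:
b(F, x) = x*(x + 2*F) (b(F, x) = (x + 2*F)*(x + 0) = (x + 2*F)*x = x*(x + 2*F))
(-786 + b(0, -21)/(-1543))*(-421) = (-786 - 21*(-21 + 2*0)/(-1543))*(-421) = (-786 - 21*(-21 + 0)*(-1/1543))*(-421) = (-786 - 21*(-21)*(-1/1543))*(-421) = (-786 + 441*(-1/1543))*(-421) = (-786 - 441/1543)*(-421) = -1213239/1543*(-421) = 510773619/1543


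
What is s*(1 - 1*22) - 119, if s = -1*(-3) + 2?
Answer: -224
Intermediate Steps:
s = 5 (s = 3 + 2 = 5)
s*(1 - 1*22) - 119 = 5*(1 - 1*22) - 119 = 5*(1 - 22) - 119 = 5*(-21) - 119 = -105 - 119 = -224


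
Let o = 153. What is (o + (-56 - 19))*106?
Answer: 8268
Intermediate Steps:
(o + (-56 - 19))*106 = (153 + (-56 - 19))*106 = (153 - 75)*106 = 78*106 = 8268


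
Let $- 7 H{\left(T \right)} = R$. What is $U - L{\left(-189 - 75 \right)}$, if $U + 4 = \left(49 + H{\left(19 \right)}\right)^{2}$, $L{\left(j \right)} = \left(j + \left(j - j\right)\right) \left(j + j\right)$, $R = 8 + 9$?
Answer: $- \frac{6724128}{49} \approx -1.3723 \cdot 10^{5}$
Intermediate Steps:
$R = 17$
$H{\left(T \right)} = - \frac{17}{7}$ ($H{\left(T \right)} = \left(- \frac{1}{7}\right) 17 = - \frac{17}{7}$)
$L{\left(j \right)} = 2 j^{2}$ ($L{\left(j \right)} = \left(j + 0\right) 2 j = j 2 j = 2 j^{2}$)
$U = \frac{106080}{49}$ ($U = -4 + \left(49 - \frac{17}{7}\right)^{2} = -4 + \left(\frac{326}{7}\right)^{2} = -4 + \frac{106276}{49} = \frac{106080}{49} \approx 2164.9$)
$U - L{\left(-189 - 75 \right)} = \frac{106080}{49} - 2 \left(-189 - 75\right)^{2} = \frac{106080}{49} - 2 \left(-264\right)^{2} = \frac{106080}{49} - 2 \cdot 69696 = \frac{106080}{49} - 139392 = - \frac{6724128}{49}$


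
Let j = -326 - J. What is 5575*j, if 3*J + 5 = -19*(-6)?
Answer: -6060025/3 ≈ -2.0200e+6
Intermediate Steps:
J = 109/3 (J = -5/3 + (-19*(-6))/3 = -5/3 + (1/3)*114 = -5/3 + 38 = 109/3 ≈ 36.333)
j = -1087/3 (j = -326 - 1*109/3 = -326 - 109/3 = -1087/3 ≈ -362.33)
5575*j = 5575*(-1087/3) = -6060025/3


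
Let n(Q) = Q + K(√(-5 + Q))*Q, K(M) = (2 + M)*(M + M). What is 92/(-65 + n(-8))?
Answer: 92*I/(32*√13 + 135*I) ≈ 0.39382 + 0.33658*I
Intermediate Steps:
K(M) = 2*M*(2 + M) (K(M) = (2 + M)*(2*M) = 2*M*(2 + M))
n(Q) = Q + 2*Q*√(-5 + Q)*(2 + √(-5 + Q)) (n(Q) = Q + (2*√(-5 + Q)*(2 + √(-5 + Q)))*Q = Q + 2*Q*√(-5 + Q)*(2 + √(-5 + Q)))
92/(-65 + n(-8)) = 92/(-65 - 8*(-9 + 2*(-8) + 4*√(-5 - 8))) = 92/(-65 - 8*(-9 - 16 + 4*√(-13))) = 92/(-65 - 8*(-9 - 16 + 4*(I*√13))) = 92/(-65 - 8*(-9 - 16 + 4*I*√13)) = 92/(-65 - 8*(-25 + 4*I*√13)) = 92/(-65 + (200 - 32*I*√13)) = 92/(135 - 32*I*√13)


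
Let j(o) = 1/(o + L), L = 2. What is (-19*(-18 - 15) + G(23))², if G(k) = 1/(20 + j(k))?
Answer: 98691479104/251001 ≈ 3.9319e+5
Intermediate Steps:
j(o) = 1/(2 + o) (j(o) = 1/(o + 2) = 1/(2 + o))
G(k) = 1/(20 + 1/(2 + k))
(-19*(-18 - 15) + G(23))² = (-19*(-18 - 15) + (2 + 23)/(41 + 20*23))² = (-19*(-33) + 25/(41 + 460))² = (627 + 25/501)² = (314152/501)² = 98691479104/251001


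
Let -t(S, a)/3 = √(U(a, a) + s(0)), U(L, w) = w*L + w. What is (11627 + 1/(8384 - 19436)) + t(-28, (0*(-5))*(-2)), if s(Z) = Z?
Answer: 128501603/11052 ≈ 11627.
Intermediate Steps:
U(L, w) = w + L*w (U(L, w) = L*w + w = w + L*w)
t(S, a) = -3*√(a*(1 + a)) (t(S, a) = -3*√(a*(1 + a) + 0) = -3*√(a*(1 + a)))
(11627 + 1/(8384 - 19436)) + t(-28, (0*(-5))*(-2)) = (11627 + 1/(8384 - 19436)) - 3*0*√(1 + (0*(-5))*(-2)) = (11627 + 1/(-11052)) - 3*0*√(1 + 0*(-2)) = (11627 - 1/11052) - 3*√(0*(1 + 0)) = 128501603/11052 - 3*√(0*1) = 128501603/11052 - 3*√0 = 128501603/11052 - 3*0 = 128501603/11052 + 0 = 128501603/11052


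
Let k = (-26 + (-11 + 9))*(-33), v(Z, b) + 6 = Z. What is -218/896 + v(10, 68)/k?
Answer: -3533/14784 ≈ -0.23897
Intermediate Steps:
v(Z, b) = -6 + Z
k = 924 (k = (-26 - 2)*(-33) = -28*(-33) = 924)
-218/896 + v(10, 68)/k = -218/896 + (-6 + 10)/924 = -218*1/896 + 4*(1/924) = -109/448 + 1/231 = -3533/14784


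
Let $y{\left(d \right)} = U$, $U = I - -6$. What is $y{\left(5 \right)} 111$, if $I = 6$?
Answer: $1332$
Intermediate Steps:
$U = 12$ ($U = 6 - -6 = 6 + 6 = 12$)
$y{\left(d \right)} = 12$
$y{\left(5 \right)} 111 = 12 \cdot 111 = 1332$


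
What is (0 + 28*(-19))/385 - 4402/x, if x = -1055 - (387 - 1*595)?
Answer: 16158/4235 ≈ 3.8153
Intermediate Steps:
x = -847 (x = -1055 - (387 - 595) = -1055 - 1*(-208) = -1055 + 208 = -847)
(0 + 28*(-19))/385 - 4402/x = (0 + 28*(-19))/385 - 4402/(-847) = (0 - 532)*(1/385) - 4402*(-1/847) = -532*1/385 + 4402/847 = -76/55 + 4402/847 = 16158/4235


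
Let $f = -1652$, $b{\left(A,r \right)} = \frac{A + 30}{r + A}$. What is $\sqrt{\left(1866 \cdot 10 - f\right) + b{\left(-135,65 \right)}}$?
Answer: $\frac{\sqrt{81254}}{2} \approx 142.53$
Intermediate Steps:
$b{\left(A,r \right)} = \frac{30 + A}{A + r}$
$\sqrt{\left(1866 \cdot 10 - f\right) + b{\left(-135,65 \right)}} = \sqrt{\left(1866 \cdot 10 - -1652\right) + \frac{30 - 135}{-135 + 65}} = \sqrt{\left(18660 + 1652\right) + \frac{1}{-70} \left(-105\right)} = \sqrt{20312 - - \frac{3}{2}} = \sqrt{20312 + \frac{3}{2}} = \sqrt{\frac{40627}{2}} = \frac{\sqrt{81254}}{2}$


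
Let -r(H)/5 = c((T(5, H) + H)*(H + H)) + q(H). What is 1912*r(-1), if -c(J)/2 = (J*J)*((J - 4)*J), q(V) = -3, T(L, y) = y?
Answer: 28680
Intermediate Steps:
c(J) = -2*J**3*(-4 + J) (c(J) = -2*J*J*(J - 4)*J = -2*J**2*(-4 + J)*J = -2*J**2*J*(-4 + J) = -2*J**3*(-4 + J))
r(H) = 15 - 640*H**6*(4 - 4*H**2) (r(H) = -5*(2*((H + H)*(H + H))**3*(4 - (H + H)*(H + H)) - 3) = -5*(2*((2*H)*(2*H))**3*(4 - 2*H*2*H) - 3) = -5*(2*(4*H**2)**3*(4 - 4*H**2) - 3) = -5*(2*(64*H**6)*(4 - 4*H**2) - 3) = -5*(128*H**6*(4 - 4*H**2) - 3) = -5*(-3 + 128*H**6*(4 - 4*H**2)) = 15 - 640*H**6*(4 - 4*H**2))
1912*r(-1) = 1912*(15 - 2560*(-1)**6 + 2560*(-1)**8) = 1912*(15 - 2560*1 + 2560*1) = 1912*(15 - 2560 + 2560) = 1912*15 = 28680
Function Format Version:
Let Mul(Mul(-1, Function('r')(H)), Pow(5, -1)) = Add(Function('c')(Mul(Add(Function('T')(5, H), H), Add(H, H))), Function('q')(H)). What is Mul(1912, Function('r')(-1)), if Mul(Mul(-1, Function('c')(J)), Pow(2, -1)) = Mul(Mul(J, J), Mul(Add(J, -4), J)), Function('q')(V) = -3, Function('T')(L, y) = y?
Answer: 28680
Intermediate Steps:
Function('c')(J) = Mul(-2, Pow(J, 3), Add(-4, J)) (Function('c')(J) = Mul(-2, Mul(Mul(J, J), Mul(Add(J, -4), J))) = Mul(-2, Mul(Pow(J, 2), Mul(Add(-4, J), J))) = Mul(-2, Mul(Pow(J, 2), Mul(J, Add(-4, J)))) = Mul(-2, Mul(Pow(J, 3), Add(-4, J))) = Mul(-2, Pow(J, 3), Add(-4, J)))
Function('r')(H) = Add(15, Mul(-640, Pow(H, 6), Add(4, Mul(-4, Pow(H, 2))))) (Function('r')(H) = Mul(-5, Add(Mul(2, Pow(Mul(Add(H, H), Add(H, H)), 3), Add(4, Mul(-1, Mul(Add(H, H), Add(H, H))))), -3)) = Mul(-5, Add(Mul(2, Pow(Mul(Mul(2, H), Mul(2, H)), 3), Add(4, Mul(-1, Mul(Mul(2, H), Mul(2, H))))), -3)) = Mul(-5, Add(Mul(2, Pow(Mul(4, Pow(H, 2)), 3), Add(4, Mul(-1, Mul(4, Pow(H, 2))))), -3)) = Mul(-5, Add(Mul(2, Mul(64, Pow(H, 6)), Add(4, Mul(-4, Pow(H, 2)))), -3)) = Mul(-5, Add(Mul(128, Pow(H, 6), Add(4, Mul(-4, Pow(H, 2)))), -3)) = Mul(-5, Add(-3, Mul(128, Pow(H, 6), Add(4, Mul(-4, Pow(H, 2)))))) = Add(15, Mul(-640, Pow(H, 6), Add(4, Mul(-4, Pow(H, 2))))))
Mul(1912, Function('r')(-1)) = Mul(1912, Add(15, Mul(-2560, Pow(-1, 6)), Mul(2560, Pow(-1, 8)))) = Mul(1912, Add(15, Mul(-2560, 1), Mul(2560, 1))) = Mul(1912, Add(15, -2560, 2560)) = Mul(1912, 15) = 28680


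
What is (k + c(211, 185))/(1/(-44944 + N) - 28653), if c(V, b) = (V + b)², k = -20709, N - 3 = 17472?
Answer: -3738723183/787069258 ≈ -4.7502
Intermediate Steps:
N = 17475 (N = 3 + 17472 = 17475)
(k + c(211, 185))/(1/(-44944 + N) - 28653) = (-20709 + (211 + 185)²)/(1/(-44944 + 17475) - 28653) = (-20709 + 396²)/(1/(-27469) - 28653) = (-20709 + 156816)/(-1/27469 - 28653) = 136107/(-787069258/27469) = 136107*(-27469/787069258) = -3738723183/787069258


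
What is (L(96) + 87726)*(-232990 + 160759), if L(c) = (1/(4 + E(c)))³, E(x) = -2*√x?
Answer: -4934185089248865/778688 + 1950237*√6/389344 ≈ -6.3365e+9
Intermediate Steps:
L(c) = (4 - 2*√c)⁻³ (L(c) = (1/(4 - 2*√c))³ = (4 - 2*√c)⁻³)
(L(96) + 87726)*(-232990 + 160759) = (-1/(8*(-2 + √96)³) + 87726)*(-232990 + 160759) = (-1/(8*(-2 + 4*√6)³) + 87726)*(-72231) = (87726 - 1/(8*(-2 + 4*√6)³))*(-72231) = -6336536706 + 72231/(8*(-2 + 4*√6)³)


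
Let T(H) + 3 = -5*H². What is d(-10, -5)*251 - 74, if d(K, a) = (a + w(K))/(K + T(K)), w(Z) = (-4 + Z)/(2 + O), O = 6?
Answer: -5373/76 ≈ -70.697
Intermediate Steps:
T(H) = -3 - 5*H²
w(Z) = -½ + Z/8 (w(Z) = (-4 + Z)/(2 + 6) = (-4 + Z)/8 = (-4 + Z)*(⅛) = -½ + Z/8)
d(K, a) = (-½ + a + K/8)/(-3 + K - 5*K²) (d(K, a) = (a + (-½ + K/8))/(K + (-3 - 5*K²)) = (-½ + a + K/8)/(-3 + K - 5*K²))
d(-10, -5)*251 - 74 = ((4 - 1*(-10) - 8*(-5))/(8*(3 - 1*(-10) + 5*(-10)²)))*251 - 74 = ((4 + 10 + 40)/(8*(3 + 10 + 5*100)))*251 - 74 = ((⅛)*54/(3 + 10 + 500))*251 - 74 = ((⅛)*54/513)*251 - 74 = ((⅛)*(1/513)*54)*251 - 74 = (1/76)*251 - 74 = 251/76 - 74 = -5373/76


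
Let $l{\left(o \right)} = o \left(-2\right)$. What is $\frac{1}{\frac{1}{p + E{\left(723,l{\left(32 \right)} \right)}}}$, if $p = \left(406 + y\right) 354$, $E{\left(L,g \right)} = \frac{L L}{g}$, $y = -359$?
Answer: $\frac{542103}{64} \approx 8470.4$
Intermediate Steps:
$l{\left(o \right)} = - 2 o$
$E{\left(L,g \right)} = \frac{L^{2}}{g}$
$p = 16638$ ($p = \left(406 - 359\right) 354 = 47 \cdot 354 = 16638$)
$\frac{1}{\frac{1}{p + E{\left(723,l{\left(32 \right)} \right)}}} = \frac{1}{\frac{1}{16638 + \frac{723^{2}}{\left(-2\right) 32}}} = \frac{1}{\frac{1}{16638 + \frac{522729}{-64}}} = \frac{1}{\frac{1}{16638 + 522729 \left(- \frac{1}{64}\right)}} = \frac{1}{\frac{1}{16638 - \frac{522729}{64}}} = \frac{1}{\frac{1}{\frac{542103}{64}}} = \frac{1}{\frac{64}{542103}} = \frac{542103}{64}$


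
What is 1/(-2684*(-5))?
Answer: 1/13420 ≈ 7.4516e-5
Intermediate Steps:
1/(-2684*(-5)) = 1/13420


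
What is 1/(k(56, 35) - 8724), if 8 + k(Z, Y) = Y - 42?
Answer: -1/8739 ≈ -0.00011443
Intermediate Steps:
k(Z, Y) = -50 + Y (k(Z, Y) = -8 + (Y - 42) = -8 + (-42 + Y) = -50 + Y)
1/(k(56, 35) - 8724) = 1/((-50 + 35) - 8724) = 1/(-15 - 8724) = 1/(-8739) = -1/8739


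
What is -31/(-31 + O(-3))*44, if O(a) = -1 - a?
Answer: 1364/29 ≈ 47.034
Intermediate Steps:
-31/(-31 + O(-3))*44 = -31/(-31 + (-1 - 1*(-3)))*44 = -31/(-31 + (-1 + 3))*44 = -31/(-31 + 2)*44 = -31/(-29)*44 = -31*(-1/29)*44 = (31/29)*44 = 1364/29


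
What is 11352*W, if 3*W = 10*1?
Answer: 37840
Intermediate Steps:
W = 10/3 (W = (10*1)/3 = (⅓)*10 = 10/3 ≈ 3.3333)
11352*W = 11352*(10/3) = 37840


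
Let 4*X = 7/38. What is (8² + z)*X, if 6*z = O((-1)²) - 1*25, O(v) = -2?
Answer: 833/304 ≈ 2.7401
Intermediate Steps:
z = -9/2 (z = (-2 - 1*25)/6 = (-2 - 25)/6 = (⅙)*(-27) = -9/2 ≈ -4.5000)
X = 7/152 (X = (7/38)/4 = (7*(1/38))/4 = (¼)*(7/38) = 7/152 ≈ 0.046053)
(8² + z)*X = (8² - 9/2)*(7/152) = (64 - 9/2)*(7/152) = (119/2)*(7/152) = 833/304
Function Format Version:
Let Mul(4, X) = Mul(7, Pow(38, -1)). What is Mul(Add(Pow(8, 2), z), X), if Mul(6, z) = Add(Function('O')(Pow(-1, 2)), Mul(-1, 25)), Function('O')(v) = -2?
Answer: Rational(833, 304) ≈ 2.7401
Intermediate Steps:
z = Rational(-9, 2) (z = Mul(Rational(1, 6), Add(-2, Mul(-1, 25))) = Mul(Rational(1, 6), Add(-2, -25)) = Mul(Rational(1, 6), -27) = Rational(-9, 2) ≈ -4.5000)
X = Rational(7, 152) (X = Mul(Rational(1, 4), Mul(7, Pow(38, -1))) = Mul(Rational(1, 4), Mul(7, Rational(1, 38))) = Mul(Rational(1, 4), Rational(7, 38)) = Rational(7, 152) ≈ 0.046053)
Mul(Add(Pow(8, 2), z), X) = Mul(Add(Pow(8, 2), Rational(-9, 2)), Rational(7, 152)) = Mul(Add(64, Rational(-9, 2)), Rational(7, 152)) = Mul(Rational(119, 2), Rational(7, 152)) = Rational(833, 304)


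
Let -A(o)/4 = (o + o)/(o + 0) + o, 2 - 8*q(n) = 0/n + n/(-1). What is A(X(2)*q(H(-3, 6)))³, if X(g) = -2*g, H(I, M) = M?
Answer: 512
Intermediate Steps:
q(n) = ¼ + n/8 (q(n) = ¼ - (0/n + n/(-1))/8 = ¼ - (0 + n*(-1))/8 = ¼ - (0 - n)/8 = ¼ - (-1)*n/8 = ¼ + n/8)
A(o) = -8 - 4*o (A(o) = -4*((o + o)/(o + 0) + o) = -4*((2*o)/o + o) = -4*(2 + o) = -8 - 4*o)
A(X(2)*q(H(-3, 6)))³ = (-8 - 4*(-2*2)*(¼ + (⅛)*6))³ = (-8 - (-16)*(¼ + ¾))³ = (-8 - (-16))³ = (-8 - 4*(-4))³ = (-8 + 16)³ = 8³ = 512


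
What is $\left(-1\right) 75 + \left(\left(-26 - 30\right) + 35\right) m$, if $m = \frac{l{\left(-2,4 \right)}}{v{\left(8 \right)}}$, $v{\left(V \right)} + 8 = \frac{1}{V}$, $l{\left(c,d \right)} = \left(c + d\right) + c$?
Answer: $-75$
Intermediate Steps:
$l{\left(c,d \right)} = d + 2 c$
$v{\left(V \right)} = -8 + \frac{1}{V}$
$m = 0$ ($m = \frac{4 + 2 \left(-2\right)}{-8 + \frac{1}{8}} = \frac{4 - 4}{-8 + \frac{1}{8}} = \frac{0}{- \frac{63}{8}} = 0 \left(- \frac{8}{63}\right) = 0$)
$\left(-1\right) 75 + \left(\left(-26 - 30\right) + 35\right) m = \left(-1\right) 75 + \left(\left(-26 - 30\right) + 35\right) 0 = -75 + \left(-56 + 35\right) 0 = -75 - 0 = -75 + 0 = -75$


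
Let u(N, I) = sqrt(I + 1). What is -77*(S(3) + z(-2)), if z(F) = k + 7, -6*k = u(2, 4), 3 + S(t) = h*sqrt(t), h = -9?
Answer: -308 + 693*sqrt(3) + 77*sqrt(5)/6 ≈ 921.01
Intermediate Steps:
u(N, I) = sqrt(1 + I)
S(t) = -3 - 9*sqrt(t)
k = -sqrt(5)/6 (k = -sqrt(1 + 4)/6 = -sqrt(5)/6 ≈ -0.37268)
z(F) = 7 - sqrt(5)/6 (z(F) = -sqrt(5)/6 + 7 = 7 - sqrt(5)/6)
-77*(S(3) + z(-2)) = -77*((-3 - 9*sqrt(3)) + (7 - sqrt(5)/6)) = -77*(4 - 9*sqrt(3) - sqrt(5)/6) = -308 + 693*sqrt(3) + 77*sqrt(5)/6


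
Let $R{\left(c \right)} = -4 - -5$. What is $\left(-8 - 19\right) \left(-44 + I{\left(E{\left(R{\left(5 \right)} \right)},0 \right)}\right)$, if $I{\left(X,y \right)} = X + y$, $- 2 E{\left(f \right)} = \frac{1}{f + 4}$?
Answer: $\frac{11907}{10} \approx 1190.7$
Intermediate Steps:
$R{\left(c \right)} = 1$ ($R{\left(c \right)} = -4 + 5 = 1$)
$E{\left(f \right)} = - \frac{1}{2 \left(4 + f\right)}$ ($E{\left(f \right)} = - \frac{1}{2 \left(f + 4\right)} = - \frac{1}{2 \left(4 + f\right)}$)
$\left(-8 - 19\right) \left(-44 + I{\left(E{\left(R{\left(5 \right)} \right)},0 \right)}\right) = \left(-8 - 19\right) \left(-44 + \left(- \frac{1}{8 + 2 \cdot 1} + 0\right)\right) = \left(-8 - 19\right) \left(-44 + \left(- \frac{1}{8 + 2} + 0\right)\right) = - 27 \left(-44 + \left(- \frac{1}{10} + 0\right)\right) = - 27 \left(-44 - \frac{1}{10}\right) = \left(-27\right) \left(- \frac{441}{10}\right) = \frac{11907}{10}$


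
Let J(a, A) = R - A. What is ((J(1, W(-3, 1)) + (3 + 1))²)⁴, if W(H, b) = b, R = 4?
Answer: 5764801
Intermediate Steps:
J(a, A) = 4 - A
((J(1, W(-3, 1)) + (3 + 1))²)⁴ = (((4 - 1*1) + (3 + 1))²)⁴ = (((4 - 1) + 4)²)⁴ = ((3 + 4)²)⁴ = (7²)⁴ = 49⁴ = 5764801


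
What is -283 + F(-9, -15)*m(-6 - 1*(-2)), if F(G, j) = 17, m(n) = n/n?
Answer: -266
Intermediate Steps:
m(n) = 1
-283 + F(-9, -15)*m(-6 - 1*(-2)) = -283 + 17*1 = -283 + 17 = -266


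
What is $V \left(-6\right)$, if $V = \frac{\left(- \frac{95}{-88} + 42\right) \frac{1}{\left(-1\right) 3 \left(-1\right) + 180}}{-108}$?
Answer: $\frac{3791}{289872} \approx 0.013078$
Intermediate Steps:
$V = - \frac{3791}{1739232}$ ($V = \frac{\left(-95\right) \left(- \frac{1}{88}\right) + 42}{\left(-3\right) \left(-1\right) + 180} \left(- \frac{1}{108}\right) = \frac{\frac{95}{88} + 42}{3 + 180} \left(- \frac{1}{108}\right) = \frac{3791}{88 \cdot 183} \left(- \frac{1}{108}\right) = \frac{3791}{88} \cdot \frac{1}{183} \left(- \frac{1}{108}\right) = \frac{3791}{16104} \left(- \frac{1}{108}\right) = - \frac{3791}{1739232} \approx -0.0021797$)
$V \left(-6\right) = \left(- \frac{3791}{1739232}\right) \left(-6\right) = \frac{3791}{289872}$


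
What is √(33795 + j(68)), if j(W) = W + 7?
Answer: √33870 ≈ 184.04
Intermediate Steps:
j(W) = 7 + W
√(33795 + j(68)) = √(33795 + (7 + 68)) = √(33795 + 75) = √33870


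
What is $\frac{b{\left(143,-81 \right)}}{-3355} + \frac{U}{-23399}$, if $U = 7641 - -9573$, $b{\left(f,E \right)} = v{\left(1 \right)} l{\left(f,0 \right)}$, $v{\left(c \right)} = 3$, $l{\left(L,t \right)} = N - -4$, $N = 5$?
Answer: $- \frac{58384743}{78503645} \approx -0.74372$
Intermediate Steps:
$l{\left(L,t \right)} = 9$ ($l{\left(L,t \right)} = 5 - -4 = 5 + 4 = 9$)
$b{\left(f,E \right)} = 27$ ($b{\left(f,E \right)} = 3 \cdot 9 = 27$)
$U = 17214$ ($U = 7641 + 9573 = 17214$)
$\frac{b{\left(143,-81 \right)}}{-3355} + \frac{U}{-23399} = \frac{27}{-3355} + \frac{17214}{-23399} = 27 \left(- \frac{1}{3355}\right) + 17214 \left(- \frac{1}{23399}\right) = - \frac{27}{3355} - \frac{17214}{23399} = - \frac{58384743}{78503645}$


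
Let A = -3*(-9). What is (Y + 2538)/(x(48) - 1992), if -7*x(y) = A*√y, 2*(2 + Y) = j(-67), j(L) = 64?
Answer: -1740676/1350001 + 13482*√3/1350001 ≈ -1.2721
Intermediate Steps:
Y = 30 (Y = -2 + (½)*64 = -2 + 32 = 30)
A = 27
x(y) = -27*√y/7
(Y + 2538)/(x(48) - 1992) = (30 + 2538)/(-108*√3/7 - 1992) = 2568/(-108*√3/7 - 1992) = 2568/(-1992 - 108*√3/7)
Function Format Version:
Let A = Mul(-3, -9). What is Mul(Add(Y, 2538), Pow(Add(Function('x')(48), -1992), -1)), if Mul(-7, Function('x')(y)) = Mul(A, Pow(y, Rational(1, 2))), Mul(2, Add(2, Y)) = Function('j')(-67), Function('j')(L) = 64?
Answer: Add(Rational(-1740676, 1350001), Mul(Rational(13482, 1350001), Pow(3, Rational(1, 2)))) ≈ -1.2721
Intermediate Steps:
Y = 30 (Y = Add(-2, Mul(Rational(1, 2), 64)) = Add(-2, 32) = 30)
A = 27
Function('x')(y) = Mul(Rational(-27, 7), Pow(y, Rational(1, 2))) (Function('x')(y) = Mul(Rational(-1, 7), Mul(27, Pow(y, Rational(1, 2)))) = Mul(Rational(-27, 7), Pow(y, Rational(1, 2))))
Mul(Add(Y, 2538), Pow(Add(Function('x')(48), -1992), -1)) = Mul(Add(30, 2538), Pow(Add(Mul(Rational(-27, 7), Pow(48, Rational(1, 2))), -1992), -1)) = Mul(2568, Pow(Add(Mul(Rational(-27, 7), Mul(4, Pow(3, Rational(1, 2)))), -1992), -1)) = Mul(2568, Pow(Add(Mul(Rational(-108, 7), Pow(3, Rational(1, 2))), -1992), -1)) = Mul(2568, Pow(Add(-1992, Mul(Rational(-108, 7), Pow(3, Rational(1, 2)))), -1))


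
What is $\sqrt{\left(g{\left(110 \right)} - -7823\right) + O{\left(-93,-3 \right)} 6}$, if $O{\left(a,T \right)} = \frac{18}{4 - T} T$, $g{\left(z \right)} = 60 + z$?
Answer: $\frac{\sqrt{389389}}{7} \approx 89.144$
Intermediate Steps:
$O{\left(a,T \right)} = \frac{18 T}{4 - T}$
$\sqrt{\left(g{\left(110 \right)} - -7823\right) + O{\left(-93,-3 \right)} 6} = \sqrt{\left(\left(60 + 110\right) - -7823\right) + \left(-18\right) \left(-3\right) \frac{1}{-4 - 3} \cdot 6} = \sqrt{\left(170 + 7823\right) + \left(-18\right) \left(-3\right) \frac{1}{-7} \cdot 6} = \sqrt{7993 + \left(-18\right) \left(-3\right) \left(- \frac{1}{7}\right) 6} = \sqrt{7993 - \frac{324}{7}} = \sqrt{\frac{55627}{7}} = \frac{\sqrt{389389}}{7}$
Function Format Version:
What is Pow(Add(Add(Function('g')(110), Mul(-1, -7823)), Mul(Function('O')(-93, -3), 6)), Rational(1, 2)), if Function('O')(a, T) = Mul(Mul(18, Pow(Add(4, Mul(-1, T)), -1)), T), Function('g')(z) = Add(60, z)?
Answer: Mul(Rational(1, 7), Pow(389389, Rational(1, 2))) ≈ 89.144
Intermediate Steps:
Function('O')(a, T) = Mul(18, T, Pow(Add(4, Mul(-1, T)), -1))
Pow(Add(Add(Function('g')(110), Mul(-1, -7823)), Mul(Function('O')(-93, -3), 6)), Rational(1, 2)) = Pow(Add(Add(Add(60, 110), Mul(-1, -7823)), Mul(Mul(-18, -3, Pow(Add(-4, -3), -1)), 6)), Rational(1, 2)) = Pow(Add(Add(170, 7823), Mul(Mul(-18, -3, Pow(-7, -1)), 6)), Rational(1, 2)) = Pow(Add(7993, Mul(Mul(-18, -3, Rational(-1, 7)), 6)), Rational(1, 2)) = Pow(Add(7993, Mul(Rational(-54, 7), 6)), Rational(1, 2)) = Pow(Add(7993, Rational(-324, 7)), Rational(1, 2)) = Pow(Rational(55627, 7), Rational(1, 2)) = Mul(Rational(1, 7), Pow(389389, Rational(1, 2)))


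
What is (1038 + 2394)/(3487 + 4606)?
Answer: 3432/8093 ≈ 0.42407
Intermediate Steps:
(1038 + 2394)/(3487 + 4606) = 3432/8093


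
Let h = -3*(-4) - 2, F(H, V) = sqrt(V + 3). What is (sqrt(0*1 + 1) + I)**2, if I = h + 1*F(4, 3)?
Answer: (11 + sqrt(6))**2 ≈ 180.89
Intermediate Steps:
F(H, V) = sqrt(3 + V)
h = 10 (h = 12 - 2 = 10)
I = 10 + sqrt(6) (I = 10 + 1*sqrt(3 + 3) = 10 + 1*sqrt(6) = 10 + sqrt(6) ≈ 12.449)
(sqrt(0*1 + 1) + I)**2 = (sqrt(0*1 + 1) + (10 + sqrt(6)))**2 = (sqrt(0 + 1) + (10 + sqrt(6)))**2 = (sqrt(1) + (10 + sqrt(6)))**2 = (1 + (10 + sqrt(6)))**2 = (11 + sqrt(6))**2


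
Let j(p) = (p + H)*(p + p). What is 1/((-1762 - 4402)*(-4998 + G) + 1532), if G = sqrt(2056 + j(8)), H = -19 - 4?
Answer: 7702301/237284513095620 + 1541*sqrt(454)/118642256547810 ≈ 3.2737e-8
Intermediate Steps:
H = -23
j(p) = 2*p*(-23 + p) (j(p) = (p - 23)*(p + p) = (-23 + p)*(2*p) = 2*p*(-23 + p))
G = 2*sqrt(454) (G = sqrt(2056 + 2*8*(-23 + 8)) = sqrt(2056 + 2*8*(-15)) = sqrt(2056 - 240) = sqrt(1816) = 2*sqrt(454) ≈ 42.615)
1/((-1762 - 4402)*(-4998 + G) + 1532) = 1/((-1762 - 4402)*(-4998 + 2*sqrt(454)) + 1532) = 1/(-6164*(-4998 + 2*sqrt(454)) + 1532) = 1/((30807672 - 12328*sqrt(454)) + 1532) = 1/(30809204 - 12328*sqrt(454))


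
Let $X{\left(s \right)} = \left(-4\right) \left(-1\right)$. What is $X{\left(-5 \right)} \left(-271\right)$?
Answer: $-1084$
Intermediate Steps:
$X{\left(s \right)} = 4$
$X{\left(-5 \right)} \left(-271\right) = 4 \left(-271\right) = -1084$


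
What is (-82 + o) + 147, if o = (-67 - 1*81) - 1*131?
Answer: -214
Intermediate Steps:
o = -279 (o = (-67 - 81) - 131 = -148 - 131 = -279)
(-82 + o) + 147 = (-82 - 279) + 147 = -361 + 147 = -214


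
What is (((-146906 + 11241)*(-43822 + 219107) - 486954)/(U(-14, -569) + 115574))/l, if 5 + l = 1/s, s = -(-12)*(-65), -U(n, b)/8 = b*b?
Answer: -3091468442270/1608846519 ≈ -1921.5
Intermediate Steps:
U(n, b) = -8*b² (U(n, b) = -8*b*b = -8*b²)
s = -780 (s = -12*65 = -780)
l = -3901/780 (l = -5 + 1/(-780) = -5 - 1/780 = -3901/780 ≈ -5.0013)
(((-146906 + 11241)*(-43822 + 219107) - 486954)/(U(-14, -569) + 115574))/l = (((-146906 + 11241)*(-43822 + 219107) - 486954)/(-8*(-569)² + 115574))/(-3901/780) = ((-135665*175285 - 486954)/(-8*323761 + 115574))*(-780/3901) = ((-23780039525 - 486954)/(-2590088 + 115574))*(-780/3901) = -23780526479/(-2474514)*(-780/3901) = -23780526479*(-1/2474514)*(-780/3901) = (23780526479/2474514)*(-780/3901) = -3091468442270/1608846519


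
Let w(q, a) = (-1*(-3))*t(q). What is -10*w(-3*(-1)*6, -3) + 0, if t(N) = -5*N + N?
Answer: 2160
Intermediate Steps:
t(N) = -4*N
w(q, a) = -12*q (w(q, a) = (-1*(-3))*(-4*q) = 3*(-4*q) = -12*q)
-10*w(-3*(-1)*6, -3) + 0 = -(-120)*-3*(-1)*6 + 0 = -(-120)*3*6 + 0 = -(-120)*18 + 0 = -10*(-216) + 0 = 2160 + 0 = 2160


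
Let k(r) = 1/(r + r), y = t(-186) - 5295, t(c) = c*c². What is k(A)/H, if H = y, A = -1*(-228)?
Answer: -1/2936708856 ≈ -3.4052e-10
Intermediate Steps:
t(c) = c³
A = 228
y = -6440151 (y = (-186)³ - 5295 = -6434856 - 5295 = -6440151)
k(r) = 1/(2*r)
H = -6440151
k(A)/H = ((½)/228)/(-6440151) = ((½)*(1/228))*(-1/6440151) = (1/456)*(-1/6440151) = -1/2936708856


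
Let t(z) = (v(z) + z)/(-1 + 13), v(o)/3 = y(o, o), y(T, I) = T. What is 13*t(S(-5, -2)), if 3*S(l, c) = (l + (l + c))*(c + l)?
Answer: 364/3 ≈ 121.33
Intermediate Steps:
v(o) = 3*o
S(l, c) = (c + l)*(c + 2*l)/3 (S(l, c) = ((l + (l + c))*(c + l))/3 = ((l + (c + l))*(c + l))/3 = ((c + 2*l)*(c + l))/3 = ((c + l)*(c + 2*l))/3 = (c + l)*(c + 2*l)/3)
t(z) = z/3 (t(z) = (3*z + z)/(-1 + 13) = (4*z)/12 = (4*z)*(1/12) = z/3)
13*t(S(-5, -2)) = 13*(((⅓)*(-2)² + (⅔)*(-5)² - 2*(-5))/3) = 13*(((⅓)*4 + (⅔)*25 + 10)/3) = 13*((4/3 + 50/3 + 10)/3) = 13*((⅓)*28) = 13*(28/3) = 364/3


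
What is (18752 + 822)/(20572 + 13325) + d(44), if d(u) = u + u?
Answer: 3002510/33897 ≈ 88.577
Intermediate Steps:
d(u) = 2*u
(18752 + 822)/(20572 + 13325) + d(44) = (18752 + 822)/(20572 + 13325) + 2*44 = 19574/33897 + 88 = 3002510/33897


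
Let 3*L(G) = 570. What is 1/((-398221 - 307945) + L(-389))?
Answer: -1/705976 ≈ -1.4165e-6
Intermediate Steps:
L(G) = 190 (L(G) = (⅓)*570 = 190)
1/((-398221 - 307945) + L(-389)) = 1/((-398221 - 307945) + 190) = 1/(-706166 + 190) = 1/(-705976) = -1/705976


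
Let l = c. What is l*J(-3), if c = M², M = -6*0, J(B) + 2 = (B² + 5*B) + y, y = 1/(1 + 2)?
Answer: 0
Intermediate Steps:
y = ⅓ (y = 1/3 = ⅓ ≈ 0.33333)
J(B) = -5/3 + B² + 5*B (J(B) = -2 + ((B² + 5*B) + ⅓) = -2 + (⅓ + B² + 5*B) = -5/3 + B² + 5*B)
M = 0
c = 0 (c = 0² = 0)
l = 0
l*J(-3) = 0*(-5/3 + (-3)² + 5*(-3)) = 0*(-5/3 + 9 - 15) = 0*(-23/3) = 0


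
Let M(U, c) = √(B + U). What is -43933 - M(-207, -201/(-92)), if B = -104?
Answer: -43933 - I*√311 ≈ -43933.0 - 17.635*I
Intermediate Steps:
M(U, c) = √(-104 + U)
-43933 - M(-207, -201/(-92)) = -43933 - √(-104 - 207) = -43933 - √(-311) = -43933 - I*√311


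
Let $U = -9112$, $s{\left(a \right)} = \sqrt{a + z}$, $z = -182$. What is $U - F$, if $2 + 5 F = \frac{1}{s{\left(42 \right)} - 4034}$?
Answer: $- \frac{370689407567}{40683240} + \frac{i \sqrt{35}}{40683240} \approx -9111.6 + 1.4542 \cdot 10^{-7} i$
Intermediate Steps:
$s{\left(a \right)} = \sqrt{-182 + a}$ ($s{\left(a \right)} = \sqrt{a - 182} = \sqrt{-182 + a}$)
$F = - \frac{2}{5} + \frac{1}{5 \left(-4034 + 2 i \sqrt{35}\right)}$ ($F = - \frac{2}{5} + \frac{1}{5 \left(\sqrt{-182 + 42} - 4034\right)} = - \frac{2}{5} + \frac{1}{5 \left(\sqrt{-140} - 4034\right)} = - \frac{2}{5} + \frac{1}{5 \left(2 i \sqrt{35} - 4034\right)} = - \frac{2}{5} + \frac{1}{5 \left(-4034 + 2 i \sqrt{35}\right)} \approx -0.40005 - 1.4542 \cdot 10^{-7} i$)
$U - F = -9112 - \left(- \frac{16275313}{40683240} - \frac{i \sqrt{35}}{40683240}\right) = -9112 + \left(\frac{16275313}{40683240} + \frac{i \sqrt{35}}{40683240}\right) = - \frac{370689407567}{40683240} + \frac{i \sqrt{35}}{40683240}$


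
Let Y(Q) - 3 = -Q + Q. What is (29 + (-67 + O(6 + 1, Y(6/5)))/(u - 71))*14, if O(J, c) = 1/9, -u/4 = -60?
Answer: 609098/1521 ≈ 400.46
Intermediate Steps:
u = 240 (u = -4*(-60) = 240)
Y(Q) = 3 (Y(Q) = 3 + (-Q + Q) = 3 + 0 = 3)
O(J, c) = 1/9
(29 + (-67 + O(6 + 1, Y(6/5)))/(u - 71))*14 = (29 + (-67 + 1/9)/(240 - 71))*14 = (29 - 602/9/169)*14 = (29 - 602/9*1/169)*14 = (29 - 602/1521)*14 = (43507/1521)*14 = 609098/1521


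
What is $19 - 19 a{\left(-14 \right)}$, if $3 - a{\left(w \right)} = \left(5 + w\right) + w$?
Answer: $-475$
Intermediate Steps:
$a{\left(w \right)} = -2 - 2 w$ ($a{\left(w \right)} = 3 - \left(\left(5 + w\right) + w\right) = 3 - \left(5 + 2 w\right) = -2 - 2 w$)
$19 - 19 a{\left(-14 \right)} = 19 - 19 \left(-2 - -28\right) = 19 - 19 \left(-2 + 28\right) = 19 - 494 = -475$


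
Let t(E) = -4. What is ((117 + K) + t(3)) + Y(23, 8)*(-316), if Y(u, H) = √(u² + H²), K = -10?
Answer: 103 - 316*√593 ≈ -7592.1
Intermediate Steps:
Y(u, H) = √(H² + u²)
((117 + K) + t(3)) + Y(23, 8)*(-316) = ((117 - 10) - 4) + √(8² + 23²)*(-316) = (107 - 4) + √(64 + 529)*(-316) = 103 + √593*(-316) = 103 - 316*√593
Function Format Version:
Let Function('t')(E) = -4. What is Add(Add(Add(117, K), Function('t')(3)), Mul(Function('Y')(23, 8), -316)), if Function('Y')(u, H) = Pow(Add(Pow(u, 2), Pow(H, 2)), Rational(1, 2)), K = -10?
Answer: Add(103, Mul(-316, Pow(593, Rational(1, 2)))) ≈ -7592.1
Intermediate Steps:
Function('Y')(u, H) = Pow(Add(Pow(H, 2), Pow(u, 2)), Rational(1, 2))
Add(Add(Add(117, K), Function('t')(3)), Mul(Function('Y')(23, 8), -316)) = Add(Add(Add(117, -10), -4), Mul(Pow(Add(Pow(8, 2), Pow(23, 2)), Rational(1, 2)), -316)) = Add(Add(107, -4), Mul(Pow(Add(64, 529), Rational(1, 2)), -316)) = Add(103, Mul(Pow(593, Rational(1, 2)), -316)) = Add(103, Mul(-316, Pow(593, Rational(1, 2))))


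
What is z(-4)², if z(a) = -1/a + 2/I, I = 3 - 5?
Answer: 9/16 ≈ 0.56250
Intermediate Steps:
I = -2
z(a) = -1 - 1/a (z(a) = -1/a + 2/(-2) = -1/a + 2*(-½) = -1/a - 1 = -1 - 1/a)
z(-4)² = ((-1 - 1*(-4))/(-4))² = (-(-1 + 4)/4)² = (-¼*3)² = (-¾)² = 9/16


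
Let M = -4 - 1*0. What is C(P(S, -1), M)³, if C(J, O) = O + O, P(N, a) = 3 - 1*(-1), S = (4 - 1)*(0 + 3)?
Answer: -512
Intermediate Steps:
S = 9 (S = 3*3 = 9)
M = -4 (M = -4 + 0 = -4)
P(N, a) = 4 (P(N, a) = 3 + 1 = 4)
C(J, O) = 2*O
C(P(S, -1), M)³ = (2*(-4))³ = (-8)³ = -512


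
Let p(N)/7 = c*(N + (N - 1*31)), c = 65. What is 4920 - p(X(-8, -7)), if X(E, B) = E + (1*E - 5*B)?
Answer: 1735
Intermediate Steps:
X(E, B) = -5*B + 2*E (X(E, B) = E + (E - 5*B) = -5*B + 2*E)
p(N) = -14105 + 910*N (p(N) = 7*(65*(N + (N - 1*31))) = 7*(65*(N + (N - 31))) = 7*(65*(N + (-31 + N))) = 7*(65*(-31 + 2*N)) = 7*(-2015 + 130*N) = -14105 + 910*N)
4920 - p(X(-8, -7)) = 4920 - (-14105 + 910*(-5*(-7) + 2*(-8))) = 4920 - (-14105 + 910*(35 - 16)) = 4920 - (-14105 + 910*19) = 4920 - (-14105 + 17290) = 4920 - 1*3185 = 4920 - 3185 = 1735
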